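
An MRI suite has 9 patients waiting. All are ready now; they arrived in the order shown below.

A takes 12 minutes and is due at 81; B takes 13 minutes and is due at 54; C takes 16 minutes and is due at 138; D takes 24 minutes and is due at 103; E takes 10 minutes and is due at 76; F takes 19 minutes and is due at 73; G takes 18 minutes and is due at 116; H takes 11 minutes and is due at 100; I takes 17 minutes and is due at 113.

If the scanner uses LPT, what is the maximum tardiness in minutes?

64

LPT (decreasing processing time): D F G I C B A H E.
D: 0→24, due 103, tardiness 0
F: 24→43, due 73, tardiness 0
G: 43→61, due 116, tardiness 0
I: 61→78, due 113, tardiness 0
C: 78→94, due 138, tardiness 0
B: 94→107, due 54, tardiness 53
A: 107→119, due 81, tardiness 38
H: 119→130, due 100, tardiness 30
E: 130→140, due 76, tardiness 64
Maximum = 64.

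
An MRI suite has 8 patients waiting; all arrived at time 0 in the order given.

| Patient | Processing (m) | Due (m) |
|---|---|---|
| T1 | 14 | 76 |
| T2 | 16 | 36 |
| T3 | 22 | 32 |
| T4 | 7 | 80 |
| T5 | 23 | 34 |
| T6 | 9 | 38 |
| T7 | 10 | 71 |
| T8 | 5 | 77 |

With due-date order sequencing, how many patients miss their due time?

7

EDD (increasing due date): T3 T5 T2 T6 T7 T1 T8 T4.
T3: 0→22, due 32, tardiness 0
T5: 22→45, due 34, tardiness 11
T2: 45→61, due 36, tardiness 25
T6: 61→70, due 38, tardiness 32
T7: 70→80, due 71, tardiness 9
T1: 80→94, due 76, tardiness 18
T8: 94→99, due 77, tardiness 22
T4: 99→106, due 80, tardiness 26
Late patients: 7.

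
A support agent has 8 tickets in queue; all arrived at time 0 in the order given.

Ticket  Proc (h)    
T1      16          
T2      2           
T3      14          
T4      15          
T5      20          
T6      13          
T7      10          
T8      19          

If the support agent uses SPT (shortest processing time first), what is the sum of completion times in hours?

400

SPT (increasing processing time): T2 T7 T6 T3 T4 T1 T8 T5.
T2: 0→2
T7: 2→12
T6: 12→25
T3: 25→39
T4: 39→54
T1: 54→70
T8: 70→89
T5: 89→109
Sum = 2+12+25+39+54+70+89+109 = 400.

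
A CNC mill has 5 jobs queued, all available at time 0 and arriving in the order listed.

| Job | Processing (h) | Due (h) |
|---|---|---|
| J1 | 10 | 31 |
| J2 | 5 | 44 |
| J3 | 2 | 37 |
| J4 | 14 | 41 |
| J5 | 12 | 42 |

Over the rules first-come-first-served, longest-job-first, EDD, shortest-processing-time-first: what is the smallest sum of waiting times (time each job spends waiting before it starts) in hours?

55

FIFO (arrival order): J1 J2 J3 J4 J5.
J1: waits 0, runs 0→10
J2: waits 10, runs 10→15
J3: waits 15, runs 15→17
J4: waits 17, runs 17→31
J5: waits 31, runs 31→43
Sum = 0+10+15+17+31 = 73.
LPT (decreasing processing time): J4 J5 J1 J2 J3.
J4: waits 0, runs 0→14
J5: waits 14, runs 14→26
J1: waits 26, runs 26→36
J2: waits 36, runs 36→41
J3: waits 41, runs 41→43
Sum = 0+14+26+36+41 = 117.
EDD (increasing due date): J1 J3 J4 J5 J2.
J1: waits 0, runs 0→10
J3: waits 10, runs 10→12
J4: waits 12, runs 12→26
J5: waits 26, runs 26→38
J2: waits 38, runs 38→43
Sum = 0+10+12+26+38 = 86.
SPT (increasing processing time): J3 J2 J1 J5 J4.
J3: waits 0, runs 0→2
J2: waits 2, runs 2→7
J1: waits 7, runs 7→17
J5: waits 17, runs 17→29
J4: waits 29, runs 29→43
Sum = 0+2+7+17+29 = 55.
FIFO 73, LPT 117, EDD 86, SPT 55 → minimum 55.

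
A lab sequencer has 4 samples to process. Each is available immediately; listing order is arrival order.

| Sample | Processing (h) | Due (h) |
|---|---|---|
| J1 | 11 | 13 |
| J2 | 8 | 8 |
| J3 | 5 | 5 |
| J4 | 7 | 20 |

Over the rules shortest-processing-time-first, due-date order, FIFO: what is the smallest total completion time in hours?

SPT (increasing processing time): J3 J4 J2 J1.
J3: 0→5
J4: 5→12
J2: 12→20
J1: 20→31
Sum = 5+12+20+31 = 68.
EDD (increasing due date): J3 J2 J1 J4.
J3: 0→5
J2: 5→13
J1: 13→24
J4: 24→31
Sum = 5+13+24+31 = 73.
FIFO (arrival order): J1 J2 J3 J4.
J1: 0→11
J2: 11→19
J3: 19→24
J4: 24→31
Sum = 11+19+24+31 = 85.
SPT 68, EDD 73, FIFO 85 → minimum 68.

68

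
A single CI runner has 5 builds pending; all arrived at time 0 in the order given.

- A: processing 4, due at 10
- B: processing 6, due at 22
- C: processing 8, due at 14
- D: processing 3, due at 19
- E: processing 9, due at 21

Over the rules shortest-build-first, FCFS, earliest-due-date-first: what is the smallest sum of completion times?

SPT (increasing processing time): D A B C E.
D: 0→3
A: 3→7
B: 7→13
C: 13→21
E: 21→30
Sum = 3+7+13+21+30 = 74.
FIFO (arrival order): A B C D E.
A: 0→4
B: 4→10
C: 10→18
D: 18→21
E: 21→30
Sum = 4+10+18+21+30 = 83.
EDD (increasing due date): A C D E B.
A: 0→4
C: 4→12
D: 12→15
E: 15→24
B: 24→30
Sum = 4+12+15+24+30 = 85.
SPT 74, FIFO 83, EDD 85 → minimum 74.

74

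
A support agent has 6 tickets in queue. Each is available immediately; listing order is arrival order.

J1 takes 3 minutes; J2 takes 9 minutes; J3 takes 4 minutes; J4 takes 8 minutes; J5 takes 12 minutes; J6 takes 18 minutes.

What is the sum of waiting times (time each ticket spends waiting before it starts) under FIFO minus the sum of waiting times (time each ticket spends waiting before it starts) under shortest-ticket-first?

6

FIFO (arrival order): J1 J2 J3 J4 J5 J6.
J1: waits 0, runs 0→3
J2: waits 3, runs 3→12
J3: waits 12, runs 12→16
J4: waits 16, runs 16→24
J5: waits 24, runs 24→36
J6: waits 36, runs 36→54
Sum = 0+3+12+16+24+36 = 91.
SPT (increasing processing time): J1 J3 J4 J2 J5 J6.
J1: waits 0, runs 0→3
J3: waits 3, runs 3→7
J4: waits 7, runs 7→15
J2: waits 15, runs 15→24
J5: waits 24, runs 24→36
J6: waits 36, runs 36→54
Sum = 0+3+7+15+24+36 = 85.
Difference = 91 − 85 = 6.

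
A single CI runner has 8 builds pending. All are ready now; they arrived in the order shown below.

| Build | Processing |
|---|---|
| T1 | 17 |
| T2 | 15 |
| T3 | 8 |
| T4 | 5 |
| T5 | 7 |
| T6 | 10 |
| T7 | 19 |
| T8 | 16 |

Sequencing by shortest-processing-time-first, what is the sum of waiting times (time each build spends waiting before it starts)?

251

SPT (increasing processing time): T4 T5 T3 T6 T2 T8 T1 T7.
T4: waits 0, runs 0→5
T5: waits 5, runs 5→12
T3: waits 12, runs 12→20
T6: waits 20, runs 20→30
T2: waits 30, runs 30→45
T8: waits 45, runs 45→61
T1: waits 61, runs 61→78
T7: waits 78, runs 78→97
Sum = 0+5+12+20+30+45+61+78 = 251.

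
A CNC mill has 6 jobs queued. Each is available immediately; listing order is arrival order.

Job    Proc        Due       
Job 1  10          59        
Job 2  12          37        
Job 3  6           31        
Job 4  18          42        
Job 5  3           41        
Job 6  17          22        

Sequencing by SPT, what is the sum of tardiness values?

SPT (increasing processing time): Job 5 Job 3 Job 1 Job 2 Job 6 Job 4.
Job 5: 0→3, due 41, tardiness 0
Job 3: 3→9, due 31, tardiness 0
Job 1: 9→19, due 59, tardiness 0
Job 2: 19→31, due 37, tardiness 0
Job 6: 31→48, due 22, tardiness 26
Job 4: 48→66, due 42, tardiness 24
Sum = 0+0+0+0+26+24 = 50.

50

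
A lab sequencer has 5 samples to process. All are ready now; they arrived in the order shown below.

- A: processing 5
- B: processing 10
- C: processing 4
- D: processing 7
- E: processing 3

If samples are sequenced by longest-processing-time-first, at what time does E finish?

29

LPT (decreasing processing time): B D A C E.
B: 0→10
D: 10→17
A: 17→22
C: 22→26
E: 26→29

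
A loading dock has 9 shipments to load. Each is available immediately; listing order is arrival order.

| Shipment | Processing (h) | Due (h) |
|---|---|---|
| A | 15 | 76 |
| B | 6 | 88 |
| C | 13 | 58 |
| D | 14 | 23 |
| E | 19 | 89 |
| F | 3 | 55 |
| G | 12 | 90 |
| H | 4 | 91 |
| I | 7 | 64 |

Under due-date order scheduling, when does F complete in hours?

17

EDD (increasing due date): D F C I A B E G H.
D: 0→14
F: 14→17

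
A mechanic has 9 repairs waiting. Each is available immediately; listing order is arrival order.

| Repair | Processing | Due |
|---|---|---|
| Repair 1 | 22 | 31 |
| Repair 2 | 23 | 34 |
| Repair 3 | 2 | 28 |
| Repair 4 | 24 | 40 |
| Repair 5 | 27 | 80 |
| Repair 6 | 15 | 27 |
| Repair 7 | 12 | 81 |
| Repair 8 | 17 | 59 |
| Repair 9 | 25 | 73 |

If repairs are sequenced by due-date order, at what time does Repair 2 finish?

EDD (increasing due date): Repair 6 Repair 3 Repair 1 Repair 2 Repair 4 Repair 8 Repair 9 Repair 5 Repair 7.
Repair 6: 0→15
Repair 3: 15→17
Repair 1: 17→39
Repair 2: 39→62

62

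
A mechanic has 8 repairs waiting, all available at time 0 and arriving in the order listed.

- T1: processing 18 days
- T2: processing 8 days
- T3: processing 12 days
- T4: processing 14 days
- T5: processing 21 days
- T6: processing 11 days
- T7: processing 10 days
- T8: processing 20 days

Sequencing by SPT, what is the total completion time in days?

SPT (increasing processing time): T2 T7 T6 T3 T4 T1 T8 T5.
T2: 0→8
T7: 8→18
T6: 18→29
T3: 29→41
T4: 41→55
T1: 55→73
T8: 73→93
T5: 93→114
Sum = 8+18+29+41+55+73+93+114 = 431.

431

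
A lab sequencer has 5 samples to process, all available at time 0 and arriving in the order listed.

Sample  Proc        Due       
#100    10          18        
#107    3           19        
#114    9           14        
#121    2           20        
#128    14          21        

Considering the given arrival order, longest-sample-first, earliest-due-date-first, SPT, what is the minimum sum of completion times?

FIFO (arrival order): #100 #107 #114 #121 #128.
#100: 0→10
#107: 10→13
#114: 13→22
#121: 22→24
#128: 24→38
Sum = 10+13+22+24+38 = 107.
LPT (decreasing processing time): #128 #100 #114 #107 #121.
#128: 0→14
#100: 14→24
#114: 24→33
#107: 33→36
#121: 36→38
Sum = 14+24+33+36+38 = 145.
EDD (increasing due date): #114 #100 #107 #121 #128.
#114: 0→9
#100: 9→19
#107: 19→22
#121: 22→24
#128: 24→38
Sum = 9+19+22+24+38 = 112.
SPT (increasing processing time): #121 #107 #114 #100 #128.
#121: 0→2
#107: 2→5
#114: 5→14
#100: 14→24
#128: 24→38
Sum = 2+5+14+24+38 = 83.
FIFO 107, LPT 145, EDD 112, SPT 83 → minimum 83.

83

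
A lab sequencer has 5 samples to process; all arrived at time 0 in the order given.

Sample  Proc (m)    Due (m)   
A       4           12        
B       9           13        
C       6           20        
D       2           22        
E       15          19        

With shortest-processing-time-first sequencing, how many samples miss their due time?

2

SPT (increasing processing time): D A C B E.
D: 0→2, due 22, tardiness 0
A: 2→6, due 12, tardiness 0
C: 6→12, due 20, tardiness 0
B: 12→21, due 13, tardiness 8
E: 21→36, due 19, tardiness 17
Late samples: 2.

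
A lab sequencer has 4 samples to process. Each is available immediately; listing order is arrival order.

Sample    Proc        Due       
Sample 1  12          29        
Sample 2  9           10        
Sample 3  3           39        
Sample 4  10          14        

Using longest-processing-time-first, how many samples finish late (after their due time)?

2

LPT (decreasing processing time): Sample 1 Sample 4 Sample 2 Sample 3.
Sample 1: 0→12, due 29, tardiness 0
Sample 4: 12→22, due 14, tardiness 8
Sample 2: 22→31, due 10, tardiness 21
Sample 3: 31→34, due 39, tardiness 0
Late samples: 2.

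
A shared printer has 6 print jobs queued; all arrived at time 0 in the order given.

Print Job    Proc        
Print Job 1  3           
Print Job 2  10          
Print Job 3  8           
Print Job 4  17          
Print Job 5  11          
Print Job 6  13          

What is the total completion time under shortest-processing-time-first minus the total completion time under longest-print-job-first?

SPT (increasing processing time): Print Job 1 Print Job 3 Print Job 2 Print Job 5 Print Job 6 Print Job 4.
Print Job 1: 0→3
Print Job 3: 3→11
Print Job 2: 11→21
Print Job 5: 21→32
Print Job 6: 32→45
Print Job 4: 45→62
Sum = 3+11+21+32+45+62 = 174.
LPT (decreasing processing time): Print Job 4 Print Job 6 Print Job 5 Print Job 2 Print Job 3 Print Job 1.
Print Job 4: 0→17
Print Job 6: 17→30
Print Job 5: 30→41
Print Job 2: 41→51
Print Job 3: 51→59
Print Job 1: 59→62
Sum = 17+30+41+51+59+62 = 260.
Difference = 174 − 260 = -86.

-86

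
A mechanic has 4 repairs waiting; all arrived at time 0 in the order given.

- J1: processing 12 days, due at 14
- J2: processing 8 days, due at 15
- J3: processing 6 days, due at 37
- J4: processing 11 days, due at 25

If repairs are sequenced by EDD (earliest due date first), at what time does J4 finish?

31

EDD (increasing due date): J1 J2 J4 J3.
J1: 0→12
J2: 12→20
J4: 20→31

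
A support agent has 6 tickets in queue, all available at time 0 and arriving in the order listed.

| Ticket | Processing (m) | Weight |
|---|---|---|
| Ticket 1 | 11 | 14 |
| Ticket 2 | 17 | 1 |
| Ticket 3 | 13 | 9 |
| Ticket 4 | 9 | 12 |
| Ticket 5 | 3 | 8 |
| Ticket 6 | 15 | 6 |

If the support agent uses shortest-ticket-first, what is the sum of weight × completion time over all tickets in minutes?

1188

SPT (increasing processing time): Ticket 5 Ticket 4 Ticket 1 Ticket 3 Ticket 6 Ticket 2.
Ticket 5: finishes 3, weight 8, w·C = 24
Ticket 4: finishes 12, weight 12, w·C = 144
Ticket 1: finishes 23, weight 14, w·C = 322
Ticket 3: finishes 36, weight 9, w·C = 324
Ticket 6: finishes 51, weight 6, w·C = 306
Ticket 2: finishes 68, weight 1, w·C = 68
Sum = 24+144+322+324+306+68 = 1188.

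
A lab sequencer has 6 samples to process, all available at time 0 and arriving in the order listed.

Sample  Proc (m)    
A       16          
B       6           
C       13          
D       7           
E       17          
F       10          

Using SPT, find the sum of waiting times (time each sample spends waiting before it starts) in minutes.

130

SPT (increasing processing time): B D F C A E.
B: waits 0, runs 0→6
D: waits 6, runs 6→13
F: waits 13, runs 13→23
C: waits 23, runs 23→36
A: waits 36, runs 36→52
E: waits 52, runs 52→69
Sum = 0+6+13+23+36+52 = 130.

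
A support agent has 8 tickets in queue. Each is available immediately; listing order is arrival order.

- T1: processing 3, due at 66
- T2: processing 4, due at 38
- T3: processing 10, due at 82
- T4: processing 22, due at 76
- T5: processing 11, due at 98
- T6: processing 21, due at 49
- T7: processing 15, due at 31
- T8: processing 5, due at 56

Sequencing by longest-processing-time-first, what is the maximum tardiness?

LPT (decreasing processing time): T4 T6 T7 T5 T3 T8 T2 T1.
T4: 0→22, due 76, tardiness 0
T6: 22→43, due 49, tardiness 0
T7: 43→58, due 31, tardiness 27
T5: 58→69, due 98, tardiness 0
T3: 69→79, due 82, tardiness 0
T8: 79→84, due 56, tardiness 28
T2: 84→88, due 38, tardiness 50
T1: 88→91, due 66, tardiness 25
Maximum = 50.

50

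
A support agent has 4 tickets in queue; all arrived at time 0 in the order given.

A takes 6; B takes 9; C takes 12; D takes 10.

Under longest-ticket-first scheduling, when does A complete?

LPT (decreasing processing time): C D B A.
C: 0→12
D: 12→22
B: 22→31
A: 31→37

37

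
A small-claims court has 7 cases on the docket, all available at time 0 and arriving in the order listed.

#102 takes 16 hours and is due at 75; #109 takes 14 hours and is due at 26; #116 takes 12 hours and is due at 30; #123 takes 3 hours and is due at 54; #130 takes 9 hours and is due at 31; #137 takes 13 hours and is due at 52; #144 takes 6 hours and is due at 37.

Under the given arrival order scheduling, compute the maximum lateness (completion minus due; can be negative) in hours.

36

FIFO (arrival order): #102 #109 #116 #123 #130 #137 #144.
#102: 0→16, due 75, lateness -59
#109: 16→30, due 26, lateness 4
#116: 30→42, due 30, lateness 12
#123: 42→45, due 54, lateness -9
#130: 45→54, due 31, lateness 23
#137: 54→67, due 52, lateness 15
#144: 67→73, due 37, lateness 36
Maximum = 36.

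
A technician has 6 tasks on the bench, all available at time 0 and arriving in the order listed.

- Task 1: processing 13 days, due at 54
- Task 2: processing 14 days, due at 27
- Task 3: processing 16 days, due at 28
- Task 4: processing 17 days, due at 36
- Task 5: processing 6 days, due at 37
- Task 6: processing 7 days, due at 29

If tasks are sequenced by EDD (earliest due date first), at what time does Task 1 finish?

73

EDD (increasing due date): Task 2 Task 3 Task 6 Task 4 Task 5 Task 1.
Task 2: 0→14
Task 3: 14→30
Task 6: 30→37
Task 4: 37→54
Task 5: 54→60
Task 1: 60→73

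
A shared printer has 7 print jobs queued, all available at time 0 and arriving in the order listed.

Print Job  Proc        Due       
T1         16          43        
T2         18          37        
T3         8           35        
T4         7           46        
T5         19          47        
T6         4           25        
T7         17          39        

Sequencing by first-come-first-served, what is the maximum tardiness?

FIFO (arrival order): T1 T2 T3 T4 T5 T6 T7.
T1: 0→16, due 43, tardiness 0
T2: 16→34, due 37, tardiness 0
T3: 34→42, due 35, tardiness 7
T4: 42→49, due 46, tardiness 3
T5: 49→68, due 47, tardiness 21
T6: 68→72, due 25, tardiness 47
T7: 72→89, due 39, tardiness 50
Maximum = 50.

50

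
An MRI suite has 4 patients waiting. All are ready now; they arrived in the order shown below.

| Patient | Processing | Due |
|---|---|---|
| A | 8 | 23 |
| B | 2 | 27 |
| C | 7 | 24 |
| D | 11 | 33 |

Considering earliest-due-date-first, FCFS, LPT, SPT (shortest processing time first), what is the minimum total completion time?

56

EDD (increasing due date): A C B D.
A: 0→8
C: 8→15
B: 15→17
D: 17→28
Sum = 8+15+17+28 = 68.
FIFO (arrival order): A B C D.
A: 0→8
B: 8→10
C: 10→17
D: 17→28
Sum = 8+10+17+28 = 63.
LPT (decreasing processing time): D A C B.
D: 0→11
A: 11→19
C: 19→26
B: 26→28
Sum = 11+19+26+28 = 84.
SPT (increasing processing time): B C A D.
B: 0→2
C: 2→9
A: 9→17
D: 17→28
Sum = 2+9+17+28 = 56.
EDD 68, FIFO 63, LPT 84, SPT 56 → minimum 56.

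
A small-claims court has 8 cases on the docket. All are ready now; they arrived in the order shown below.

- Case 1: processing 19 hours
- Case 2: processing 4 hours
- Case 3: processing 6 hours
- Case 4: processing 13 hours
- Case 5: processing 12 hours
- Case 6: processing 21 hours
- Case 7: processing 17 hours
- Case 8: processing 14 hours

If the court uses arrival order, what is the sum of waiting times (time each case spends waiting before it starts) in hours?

334

FIFO (arrival order): Case 1 Case 2 Case 3 Case 4 Case 5 Case 6 Case 7 Case 8.
Case 1: waits 0, runs 0→19
Case 2: waits 19, runs 19→23
Case 3: waits 23, runs 23→29
Case 4: waits 29, runs 29→42
Case 5: waits 42, runs 42→54
Case 6: waits 54, runs 54→75
Case 7: waits 75, runs 75→92
Case 8: waits 92, runs 92→106
Sum = 0+19+23+29+42+54+75+92 = 334.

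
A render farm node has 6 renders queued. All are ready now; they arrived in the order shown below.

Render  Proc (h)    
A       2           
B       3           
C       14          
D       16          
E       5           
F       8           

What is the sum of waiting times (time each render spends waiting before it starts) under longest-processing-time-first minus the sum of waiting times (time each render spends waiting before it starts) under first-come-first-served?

LPT (decreasing processing time): D C F E B A.
D: waits 0, runs 0→16
C: waits 16, runs 16→30
F: waits 30, runs 30→38
E: waits 38, runs 38→43
B: waits 43, runs 43→46
A: waits 46, runs 46→48
Sum = 0+16+30+38+43+46 = 173.
FIFO (arrival order): A B C D E F.
A: waits 0, runs 0→2
B: waits 2, runs 2→5
C: waits 5, runs 5→19
D: waits 19, runs 19→35
E: waits 35, runs 35→40
F: waits 40, runs 40→48
Sum = 0+2+5+19+35+40 = 101.
Difference = 173 − 101 = 72.

72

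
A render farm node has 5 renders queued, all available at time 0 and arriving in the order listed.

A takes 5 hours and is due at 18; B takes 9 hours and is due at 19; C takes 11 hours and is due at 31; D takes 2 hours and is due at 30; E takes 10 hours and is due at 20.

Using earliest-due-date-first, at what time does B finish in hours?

EDD (increasing due date): A B E D C.
A: 0→5
B: 5→14

14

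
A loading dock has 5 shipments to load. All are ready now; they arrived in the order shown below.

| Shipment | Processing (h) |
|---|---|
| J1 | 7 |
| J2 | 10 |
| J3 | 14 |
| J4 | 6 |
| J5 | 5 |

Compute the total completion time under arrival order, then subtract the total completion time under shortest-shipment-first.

FIFO (arrival order): J1 J2 J3 J4 J5.
J1: 0→7
J2: 7→17
J3: 17→31
J4: 31→37
J5: 37→42
Sum = 7+17+31+37+42 = 134.
SPT (increasing processing time): J5 J4 J1 J2 J3.
J5: 0→5
J4: 5→11
J1: 11→18
J2: 18→28
J3: 28→42
Sum = 5+11+18+28+42 = 104.
Difference = 134 − 104 = 30.

30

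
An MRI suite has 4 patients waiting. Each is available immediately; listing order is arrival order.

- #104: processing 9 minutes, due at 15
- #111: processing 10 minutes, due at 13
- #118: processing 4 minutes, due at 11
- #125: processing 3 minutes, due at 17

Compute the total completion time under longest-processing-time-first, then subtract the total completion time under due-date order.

11

LPT (decreasing processing time): #111 #104 #118 #125.
#111: 0→10
#104: 10→19
#118: 19→23
#125: 23→26
Sum = 10+19+23+26 = 78.
EDD (increasing due date): #118 #111 #104 #125.
#118: 0→4
#111: 4→14
#104: 14→23
#125: 23→26
Sum = 4+14+23+26 = 67.
Difference = 78 − 67 = 11.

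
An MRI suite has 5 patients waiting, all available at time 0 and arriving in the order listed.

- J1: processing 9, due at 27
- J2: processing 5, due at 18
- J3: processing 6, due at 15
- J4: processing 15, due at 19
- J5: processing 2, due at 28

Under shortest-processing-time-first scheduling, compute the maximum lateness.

18

SPT (increasing processing time): J5 J2 J3 J1 J4.
J5: 0→2, due 28, lateness -26
J2: 2→7, due 18, lateness -11
J3: 7→13, due 15, lateness -2
J1: 13→22, due 27, lateness -5
J4: 22→37, due 19, lateness 18
Maximum = 18.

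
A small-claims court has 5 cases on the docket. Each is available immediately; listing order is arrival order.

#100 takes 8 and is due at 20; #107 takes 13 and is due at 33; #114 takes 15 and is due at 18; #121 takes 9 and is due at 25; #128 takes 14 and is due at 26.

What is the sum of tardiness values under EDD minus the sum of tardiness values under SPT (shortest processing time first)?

-3

EDD (increasing due date): #114 #100 #121 #128 #107.
#114: 0→15, due 18, tardiness 0
#100: 15→23, due 20, tardiness 3
#121: 23→32, due 25, tardiness 7
#128: 32→46, due 26, tardiness 20
#107: 46→59, due 33, tardiness 26
Sum = 0+3+7+20+26 = 56.
SPT (increasing processing time): #100 #121 #107 #128 #114.
#100: 0→8, due 20, tardiness 0
#121: 8→17, due 25, tardiness 0
#107: 17→30, due 33, tardiness 0
#128: 30→44, due 26, tardiness 18
#114: 44→59, due 18, tardiness 41
Sum = 0+0+0+18+41 = 59.
Difference = 56 − 59 = -3.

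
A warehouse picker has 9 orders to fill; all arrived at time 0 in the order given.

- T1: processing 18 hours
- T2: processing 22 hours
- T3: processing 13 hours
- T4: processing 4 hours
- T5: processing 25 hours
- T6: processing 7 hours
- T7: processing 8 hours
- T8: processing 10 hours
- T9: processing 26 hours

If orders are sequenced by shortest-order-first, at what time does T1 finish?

SPT (increasing processing time): T4 T6 T7 T8 T3 T1 T2 T5 T9.
T4: 0→4
T6: 4→11
T7: 11→19
T8: 19→29
T3: 29→42
T1: 42→60

60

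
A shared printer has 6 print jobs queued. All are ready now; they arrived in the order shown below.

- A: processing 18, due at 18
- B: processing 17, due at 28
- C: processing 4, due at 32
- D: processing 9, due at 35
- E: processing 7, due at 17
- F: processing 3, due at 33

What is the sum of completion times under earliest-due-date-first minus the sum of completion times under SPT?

EDD (increasing due date): E A B C F D.
E: 0→7
A: 7→25
B: 25→42
C: 42→46
F: 46→49
D: 49→58
Sum = 7+25+42+46+49+58 = 227.
SPT (increasing processing time): F C E D B A.
F: 0→3
C: 3→7
E: 7→14
D: 14→23
B: 23→40
A: 40→58
Sum = 3+7+14+23+40+58 = 145.
Difference = 227 − 145 = 82.

82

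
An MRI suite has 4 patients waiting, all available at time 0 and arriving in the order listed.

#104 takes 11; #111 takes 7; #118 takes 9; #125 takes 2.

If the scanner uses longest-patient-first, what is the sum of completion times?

LPT (decreasing processing time): #104 #118 #111 #125.
#104: 0→11
#118: 11→20
#111: 20→27
#125: 27→29
Sum = 11+20+27+29 = 87.

87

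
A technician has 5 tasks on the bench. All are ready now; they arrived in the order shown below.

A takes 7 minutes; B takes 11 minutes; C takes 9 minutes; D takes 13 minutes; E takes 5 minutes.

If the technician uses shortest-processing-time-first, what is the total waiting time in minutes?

SPT (increasing processing time): E A C B D.
E: waits 0, runs 0→5
A: waits 5, runs 5→12
C: waits 12, runs 12→21
B: waits 21, runs 21→32
D: waits 32, runs 32→45
Sum = 0+5+12+21+32 = 70.

70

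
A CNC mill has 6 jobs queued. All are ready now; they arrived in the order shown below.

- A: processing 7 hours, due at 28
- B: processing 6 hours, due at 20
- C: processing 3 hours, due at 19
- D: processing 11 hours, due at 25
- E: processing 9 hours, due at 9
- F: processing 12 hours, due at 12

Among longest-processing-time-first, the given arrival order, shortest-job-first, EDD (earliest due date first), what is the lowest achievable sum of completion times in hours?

LPT (decreasing processing time): F D E A B C.
F: 0→12
D: 12→23
E: 23→32
A: 32→39
B: 39→45
C: 45→48
Sum = 12+23+32+39+45+48 = 199.
FIFO (arrival order): A B C D E F.
A: 0→7
B: 7→13
C: 13→16
D: 16→27
E: 27→36
F: 36→48
Sum = 7+13+16+27+36+48 = 147.
SPT (increasing processing time): C B A E D F.
C: 0→3
B: 3→9
A: 9→16
E: 16→25
D: 25→36
F: 36→48
Sum = 3+9+16+25+36+48 = 137.
EDD (increasing due date): E F C B D A.
E: 0→9
F: 9→21
C: 21→24
B: 24→30
D: 30→41
A: 41→48
Sum = 9+21+24+30+41+48 = 173.
LPT 199, FIFO 147, SPT 137, EDD 173 → minimum 137.

137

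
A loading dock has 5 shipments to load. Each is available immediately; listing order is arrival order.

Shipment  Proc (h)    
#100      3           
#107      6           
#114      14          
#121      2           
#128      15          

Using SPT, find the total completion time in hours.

83

SPT (increasing processing time): #121 #100 #107 #114 #128.
#121: 0→2
#100: 2→5
#107: 5→11
#114: 11→25
#128: 25→40
Sum = 2+5+11+25+40 = 83.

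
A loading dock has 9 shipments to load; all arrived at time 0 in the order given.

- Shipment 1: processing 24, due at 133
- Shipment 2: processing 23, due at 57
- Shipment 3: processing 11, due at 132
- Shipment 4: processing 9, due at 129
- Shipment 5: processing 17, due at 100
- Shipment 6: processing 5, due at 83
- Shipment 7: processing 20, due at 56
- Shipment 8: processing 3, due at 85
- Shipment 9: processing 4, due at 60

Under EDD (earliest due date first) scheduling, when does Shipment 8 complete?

55

EDD (increasing due date): Shipment 7 Shipment 2 Shipment 9 Shipment 6 Shipment 8 Shipment 5 Shipment 4 Shipment 3 Shipment 1.
Shipment 7: 0→20
Shipment 2: 20→43
Shipment 9: 43→47
Shipment 6: 47→52
Shipment 8: 52→55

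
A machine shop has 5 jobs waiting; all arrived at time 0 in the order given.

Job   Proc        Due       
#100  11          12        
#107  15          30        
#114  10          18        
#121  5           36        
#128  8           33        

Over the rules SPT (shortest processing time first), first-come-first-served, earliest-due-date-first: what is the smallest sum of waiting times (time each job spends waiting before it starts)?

75

SPT (increasing processing time): #121 #128 #114 #100 #107.
#121: waits 0, runs 0→5
#128: waits 5, runs 5→13
#114: waits 13, runs 13→23
#100: waits 23, runs 23→34
#107: waits 34, runs 34→49
Sum = 0+5+13+23+34 = 75.
FIFO (arrival order): #100 #107 #114 #121 #128.
#100: waits 0, runs 0→11
#107: waits 11, runs 11→26
#114: waits 26, runs 26→36
#121: waits 36, runs 36→41
#128: waits 41, runs 41→49
Sum = 0+11+26+36+41 = 114.
EDD (increasing due date): #100 #114 #107 #128 #121.
#100: waits 0, runs 0→11
#114: waits 11, runs 11→21
#107: waits 21, runs 21→36
#128: waits 36, runs 36→44
#121: waits 44, runs 44→49
Sum = 0+11+21+36+44 = 112.
SPT 75, FIFO 114, EDD 112 → minimum 75.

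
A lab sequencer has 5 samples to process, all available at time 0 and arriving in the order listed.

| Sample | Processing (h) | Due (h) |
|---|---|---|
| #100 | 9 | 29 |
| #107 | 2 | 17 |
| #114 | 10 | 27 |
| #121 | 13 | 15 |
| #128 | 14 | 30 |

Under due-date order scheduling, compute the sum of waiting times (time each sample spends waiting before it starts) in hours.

87

EDD (increasing due date): #121 #107 #114 #100 #128.
#121: waits 0, runs 0→13
#107: waits 13, runs 13→15
#114: waits 15, runs 15→25
#100: waits 25, runs 25→34
#128: waits 34, runs 34→48
Sum = 0+13+15+25+34 = 87.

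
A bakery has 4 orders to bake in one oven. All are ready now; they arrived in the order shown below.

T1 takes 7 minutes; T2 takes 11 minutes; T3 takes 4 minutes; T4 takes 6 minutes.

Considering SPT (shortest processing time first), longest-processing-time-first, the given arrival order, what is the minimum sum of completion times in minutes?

SPT (increasing processing time): T3 T4 T1 T2.
T3: 0→4
T4: 4→10
T1: 10→17
T2: 17→28
Sum = 4+10+17+28 = 59.
LPT (decreasing processing time): T2 T1 T4 T3.
T2: 0→11
T1: 11→18
T4: 18→24
T3: 24→28
Sum = 11+18+24+28 = 81.
FIFO (arrival order): T1 T2 T3 T4.
T1: 0→7
T2: 7→18
T3: 18→22
T4: 22→28
Sum = 7+18+22+28 = 75.
SPT 59, LPT 81, FIFO 75 → minimum 59.

59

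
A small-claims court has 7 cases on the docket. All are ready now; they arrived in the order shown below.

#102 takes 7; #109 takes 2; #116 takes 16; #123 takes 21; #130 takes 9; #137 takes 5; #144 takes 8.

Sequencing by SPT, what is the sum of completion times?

191

SPT (increasing processing time): #109 #137 #102 #144 #130 #116 #123.
#109: 0→2
#137: 2→7
#102: 7→14
#144: 14→22
#130: 22→31
#116: 31→47
#123: 47→68
Sum = 2+7+14+22+31+47+68 = 191.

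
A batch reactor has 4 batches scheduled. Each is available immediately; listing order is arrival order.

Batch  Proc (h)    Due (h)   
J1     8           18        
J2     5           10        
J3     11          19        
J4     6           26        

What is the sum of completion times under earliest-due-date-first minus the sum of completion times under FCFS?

-3

EDD (increasing due date): J2 J1 J3 J4.
J2: 0→5
J1: 5→13
J3: 13→24
J4: 24→30
Sum = 5+13+24+30 = 72.
FIFO (arrival order): J1 J2 J3 J4.
J1: 0→8
J2: 8→13
J3: 13→24
J4: 24→30
Sum = 8+13+24+30 = 75.
Difference = 72 − 75 = -3.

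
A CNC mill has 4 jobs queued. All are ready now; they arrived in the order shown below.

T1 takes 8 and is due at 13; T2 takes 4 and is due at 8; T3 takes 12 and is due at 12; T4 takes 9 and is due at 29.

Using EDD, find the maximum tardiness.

EDD (increasing due date): T2 T3 T1 T4.
T2: 0→4, due 8, tardiness 0
T3: 4→16, due 12, tardiness 4
T1: 16→24, due 13, tardiness 11
T4: 24→33, due 29, tardiness 4
Maximum = 11.

11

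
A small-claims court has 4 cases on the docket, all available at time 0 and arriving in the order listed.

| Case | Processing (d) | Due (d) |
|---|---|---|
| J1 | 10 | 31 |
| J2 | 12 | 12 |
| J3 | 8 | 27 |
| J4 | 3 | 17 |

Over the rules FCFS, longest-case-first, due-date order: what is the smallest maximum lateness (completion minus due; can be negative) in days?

2

FIFO (arrival order): J1 J2 J3 J4.
J1: 0→10, due 31, lateness -21
J2: 10→22, due 12, lateness 10
J3: 22→30, due 27, lateness 3
J4: 30→33, due 17, lateness 16
Maximum = 16.
LPT (decreasing processing time): J2 J1 J3 J4.
J2: 0→12, due 12, lateness 0
J1: 12→22, due 31, lateness -9
J3: 22→30, due 27, lateness 3
J4: 30→33, due 17, lateness 16
Maximum = 16.
EDD (increasing due date): J2 J4 J3 J1.
J2: 0→12, due 12, lateness 0
J4: 12→15, due 17, lateness -2
J3: 15→23, due 27, lateness -4
J1: 23→33, due 31, lateness 2
Maximum = 2.
FIFO 16, LPT 16, EDD 2 → minimum 2.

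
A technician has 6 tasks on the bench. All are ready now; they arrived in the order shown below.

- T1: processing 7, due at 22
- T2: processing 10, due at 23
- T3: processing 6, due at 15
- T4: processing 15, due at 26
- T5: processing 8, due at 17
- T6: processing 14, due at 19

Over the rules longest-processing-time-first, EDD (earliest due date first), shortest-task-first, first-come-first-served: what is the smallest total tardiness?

LPT (decreasing processing time): T4 T6 T2 T5 T1 T3.
T4: 0→15, due 26, tardiness 0
T6: 15→29, due 19, tardiness 10
T2: 29→39, due 23, tardiness 16
T5: 39→47, due 17, tardiness 30
T1: 47→54, due 22, tardiness 32
T3: 54→60, due 15, tardiness 45
Sum = 0+10+16+30+32+45 = 133.
EDD (increasing due date): T3 T5 T6 T1 T2 T4.
T3: 0→6, due 15, tardiness 0
T5: 6→14, due 17, tardiness 0
T6: 14→28, due 19, tardiness 9
T1: 28→35, due 22, tardiness 13
T2: 35→45, due 23, tardiness 22
T4: 45→60, due 26, tardiness 34
Sum = 0+0+9+13+22+34 = 78.
SPT (increasing processing time): T3 T1 T5 T2 T6 T4.
T3: 0→6, due 15, tardiness 0
T1: 6→13, due 22, tardiness 0
T5: 13→21, due 17, tardiness 4
T2: 21→31, due 23, tardiness 8
T6: 31→45, due 19, tardiness 26
T4: 45→60, due 26, tardiness 34
Sum = 0+0+4+8+26+34 = 72.
FIFO (arrival order): T1 T2 T3 T4 T5 T6.
T1: 0→7, due 22, tardiness 0
T2: 7→17, due 23, tardiness 0
T3: 17→23, due 15, tardiness 8
T4: 23→38, due 26, tardiness 12
T5: 38→46, due 17, tardiness 29
T6: 46→60, due 19, tardiness 41
Sum = 0+0+8+12+29+41 = 90.
LPT 133, EDD 78, SPT 72, FIFO 90 → minimum 72.

72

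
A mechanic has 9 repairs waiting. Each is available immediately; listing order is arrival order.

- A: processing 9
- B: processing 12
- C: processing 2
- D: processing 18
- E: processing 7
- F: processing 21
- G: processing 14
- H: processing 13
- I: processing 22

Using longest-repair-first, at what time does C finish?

LPT (decreasing processing time): I F D G H B A E C.
I: 0→22
F: 22→43
D: 43→61
G: 61→75
H: 75→88
B: 88→100
A: 100→109
E: 109→116
C: 116→118

118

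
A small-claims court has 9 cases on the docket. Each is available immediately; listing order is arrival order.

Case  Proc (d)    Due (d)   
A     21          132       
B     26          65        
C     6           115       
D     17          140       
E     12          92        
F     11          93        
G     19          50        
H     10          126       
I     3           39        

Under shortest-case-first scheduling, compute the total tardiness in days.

88

SPT (increasing processing time): I C H F E D G A B.
I: 0→3, due 39, tardiness 0
C: 3→9, due 115, tardiness 0
H: 9→19, due 126, tardiness 0
F: 19→30, due 93, tardiness 0
E: 30→42, due 92, tardiness 0
D: 42→59, due 140, tardiness 0
G: 59→78, due 50, tardiness 28
A: 78→99, due 132, tardiness 0
B: 99→125, due 65, tardiness 60
Sum = 0+0+0+0+0+0+28+0+60 = 88.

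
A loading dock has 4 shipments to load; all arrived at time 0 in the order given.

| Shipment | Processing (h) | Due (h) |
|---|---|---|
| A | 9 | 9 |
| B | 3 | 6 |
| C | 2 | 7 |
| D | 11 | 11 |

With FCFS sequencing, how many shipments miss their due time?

3

FIFO (arrival order): A B C D.
A: 0→9, due 9, tardiness 0
B: 9→12, due 6, tardiness 6
C: 12→14, due 7, tardiness 7
D: 14→25, due 11, tardiness 14
Late shipments: 3.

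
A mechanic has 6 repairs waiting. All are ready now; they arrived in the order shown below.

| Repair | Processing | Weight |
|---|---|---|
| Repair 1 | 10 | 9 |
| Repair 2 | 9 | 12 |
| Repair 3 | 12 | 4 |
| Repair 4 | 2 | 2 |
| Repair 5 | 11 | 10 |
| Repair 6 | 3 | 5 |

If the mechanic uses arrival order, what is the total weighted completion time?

1183

FIFO (arrival order): Repair 1 Repair 2 Repair 3 Repair 4 Repair 5 Repair 6.
Repair 1: finishes 10, weight 9, w·C = 90
Repair 2: finishes 19, weight 12, w·C = 228
Repair 3: finishes 31, weight 4, w·C = 124
Repair 4: finishes 33, weight 2, w·C = 66
Repair 5: finishes 44, weight 10, w·C = 440
Repair 6: finishes 47, weight 5, w·C = 235
Sum = 90+228+124+66+440+235 = 1183.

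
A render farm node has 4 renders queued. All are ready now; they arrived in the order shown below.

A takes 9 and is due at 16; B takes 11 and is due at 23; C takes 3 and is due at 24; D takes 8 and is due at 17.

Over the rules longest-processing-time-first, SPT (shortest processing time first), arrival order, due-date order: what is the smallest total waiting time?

LPT (decreasing processing time): B A D C.
B: waits 0, runs 0→11
A: waits 11, runs 11→20
D: waits 20, runs 20→28
C: waits 28, runs 28→31
Sum = 0+11+20+28 = 59.
SPT (increasing processing time): C D A B.
C: waits 0, runs 0→3
D: waits 3, runs 3→11
A: waits 11, runs 11→20
B: waits 20, runs 20→31
Sum = 0+3+11+20 = 34.
FIFO (arrival order): A B C D.
A: waits 0, runs 0→9
B: waits 9, runs 9→20
C: waits 20, runs 20→23
D: waits 23, runs 23→31
Sum = 0+9+20+23 = 52.
EDD (increasing due date): A D B C.
A: waits 0, runs 0→9
D: waits 9, runs 9→17
B: waits 17, runs 17→28
C: waits 28, runs 28→31
Sum = 0+9+17+28 = 54.
LPT 59, SPT 34, FIFO 52, EDD 54 → minimum 34.

34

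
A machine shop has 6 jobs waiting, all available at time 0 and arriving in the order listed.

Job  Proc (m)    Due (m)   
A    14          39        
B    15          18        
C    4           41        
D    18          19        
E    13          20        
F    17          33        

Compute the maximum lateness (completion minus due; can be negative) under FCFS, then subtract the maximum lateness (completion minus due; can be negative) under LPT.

FIFO (arrival order): A B C D E F.
A: 0→14, due 39, lateness -25
B: 14→29, due 18, lateness 11
C: 29→33, due 41, lateness -8
D: 33→51, due 19, lateness 32
E: 51→64, due 20, lateness 44
F: 64→81, due 33, lateness 48
Maximum = 48.
LPT (decreasing processing time): D F B A E C.
D: 0→18, due 19, lateness -1
F: 18→35, due 33, lateness 2
B: 35→50, due 18, lateness 32
A: 50→64, due 39, lateness 25
E: 64→77, due 20, lateness 57
C: 77→81, due 41, lateness 40
Maximum = 57.
Difference = 48 − 57 = -9.

-9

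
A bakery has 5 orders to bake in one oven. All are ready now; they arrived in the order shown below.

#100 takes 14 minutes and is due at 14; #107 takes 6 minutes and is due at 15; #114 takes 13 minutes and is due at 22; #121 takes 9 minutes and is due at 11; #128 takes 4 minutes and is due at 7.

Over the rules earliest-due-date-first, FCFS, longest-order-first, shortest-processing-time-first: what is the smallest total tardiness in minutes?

50

EDD (increasing due date): #128 #121 #100 #107 #114.
#128: 0→4, due 7, tardiness 0
#121: 4→13, due 11, tardiness 2
#100: 13→27, due 14, tardiness 13
#107: 27→33, due 15, tardiness 18
#114: 33→46, due 22, tardiness 24
Sum = 0+2+13+18+24 = 57.
FIFO (arrival order): #100 #107 #114 #121 #128.
#100: 0→14, due 14, tardiness 0
#107: 14→20, due 15, tardiness 5
#114: 20→33, due 22, tardiness 11
#121: 33→42, due 11, tardiness 31
#128: 42→46, due 7, tardiness 39
Sum = 0+5+11+31+39 = 86.
LPT (decreasing processing time): #100 #114 #121 #107 #128.
#100: 0→14, due 14, tardiness 0
#114: 14→27, due 22, tardiness 5
#121: 27→36, due 11, tardiness 25
#107: 36→42, due 15, tardiness 27
#128: 42→46, due 7, tardiness 39
Sum = 0+5+25+27+39 = 96.
SPT (increasing processing time): #128 #107 #121 #114 #100.
#128: 0→4, due 7, tardiness 0
#107: 4→10, due 15, tardiness 0
#121: 10→19, due 11, tardiness 8
#114: 19→32, due 22, tardiness 10
#100: 32→46, due 14, tardiness 32
Sum = 0+0+8+10+32 = 50.
EDD 57, FIFO 86, LPT 96, SPT 50 → minimum 50.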